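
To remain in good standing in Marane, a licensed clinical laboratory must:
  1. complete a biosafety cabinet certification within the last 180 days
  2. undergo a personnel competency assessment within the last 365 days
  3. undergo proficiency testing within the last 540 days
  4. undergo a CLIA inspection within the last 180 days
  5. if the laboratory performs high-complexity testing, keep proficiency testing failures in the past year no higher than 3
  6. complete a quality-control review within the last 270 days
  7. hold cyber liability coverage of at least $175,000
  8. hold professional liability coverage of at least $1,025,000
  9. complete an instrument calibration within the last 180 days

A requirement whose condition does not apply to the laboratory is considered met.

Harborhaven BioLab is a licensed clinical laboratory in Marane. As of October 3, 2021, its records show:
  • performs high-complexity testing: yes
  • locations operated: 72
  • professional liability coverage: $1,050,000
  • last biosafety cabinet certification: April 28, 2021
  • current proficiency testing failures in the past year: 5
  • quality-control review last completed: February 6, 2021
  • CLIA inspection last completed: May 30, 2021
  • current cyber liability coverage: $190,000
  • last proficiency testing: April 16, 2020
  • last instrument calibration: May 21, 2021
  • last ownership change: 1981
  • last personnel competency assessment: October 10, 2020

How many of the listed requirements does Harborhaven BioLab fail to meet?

1

1. biosafety cabinet certification 158 days ago vs limit 180 → met
2. personnel competency assessment 358 days ago vs limit 365 → met
3. proficiency testing 535 days ago vs limit 540 → met
4. CLIA inspection 126 days ago vs limit 180 → met
5. condition 'performs high-complexity testing' holds; proficiency testing failures in the past year 5 > 3 → not met
6. quality-control review 239 days ago vs limit 270 → met
7. cyber liability coverage $190,000 ≥ $175,000 → met
8. professional liability coverage $1,050,000 ≥ $1,025,000 → met
9. instrument calibration 135 days ago vs limit 180 → met
Not met: 1 of 9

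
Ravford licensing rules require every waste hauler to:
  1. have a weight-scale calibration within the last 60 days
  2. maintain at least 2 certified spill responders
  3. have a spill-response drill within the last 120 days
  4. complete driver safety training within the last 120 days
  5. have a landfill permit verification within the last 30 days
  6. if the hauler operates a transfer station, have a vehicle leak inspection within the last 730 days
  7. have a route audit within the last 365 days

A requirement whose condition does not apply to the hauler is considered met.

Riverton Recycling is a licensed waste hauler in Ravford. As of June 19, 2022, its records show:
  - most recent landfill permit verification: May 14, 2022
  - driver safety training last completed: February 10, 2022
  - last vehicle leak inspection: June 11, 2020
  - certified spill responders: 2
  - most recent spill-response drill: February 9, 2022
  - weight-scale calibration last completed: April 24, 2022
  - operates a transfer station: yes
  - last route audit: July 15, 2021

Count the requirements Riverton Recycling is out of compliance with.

1. weight-scale calibration 56 days ago vs limit 60 → met
2. certified spill responders 2 ≥ 2 → met
3. spill-response drill 130 days ago vs limit 120 → not met
4. driver safety training 129 days ago vs limit 120 → not met
5. landfill permit verification 36 days ago vs limit 30 → not met
6. condition 'operates a transfer station' holds; vehicle leak inspection 738 days ago vs limit 730 → not met
7. route audit 339 days ago vs limit 365 → met
Not met: 4 of 7

4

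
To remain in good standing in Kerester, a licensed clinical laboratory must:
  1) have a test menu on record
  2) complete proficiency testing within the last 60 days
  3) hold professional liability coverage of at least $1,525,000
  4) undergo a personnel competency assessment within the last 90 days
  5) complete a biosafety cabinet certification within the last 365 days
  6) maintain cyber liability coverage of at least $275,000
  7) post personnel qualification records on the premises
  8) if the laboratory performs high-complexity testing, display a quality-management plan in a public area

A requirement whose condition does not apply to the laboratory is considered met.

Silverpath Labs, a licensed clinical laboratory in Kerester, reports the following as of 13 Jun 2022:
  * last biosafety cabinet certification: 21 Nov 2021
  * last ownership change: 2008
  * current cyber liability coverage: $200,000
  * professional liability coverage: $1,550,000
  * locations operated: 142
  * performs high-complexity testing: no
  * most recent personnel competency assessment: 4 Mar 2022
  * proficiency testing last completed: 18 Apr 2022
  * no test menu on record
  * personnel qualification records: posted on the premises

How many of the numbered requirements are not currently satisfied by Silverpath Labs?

3

1. test menu absent → not met
2. proficiency testing 56 days ago vs limit 60 → met
3. professional liability coverage $1,550,000 ≥ $1,525,000 → met
4. personnel competency assessment 101 days ago vs limit 90 → not met
5. biosafety cabinet certification 204 days ago vs limit 365 → met
6. cyber liability coverage $200,000 < $275,000 → not met
7. personnel qualification records present → met
8. condition 'performs high-complexity testing' does not hold → requirement n/a → met
Not met: 3 of 8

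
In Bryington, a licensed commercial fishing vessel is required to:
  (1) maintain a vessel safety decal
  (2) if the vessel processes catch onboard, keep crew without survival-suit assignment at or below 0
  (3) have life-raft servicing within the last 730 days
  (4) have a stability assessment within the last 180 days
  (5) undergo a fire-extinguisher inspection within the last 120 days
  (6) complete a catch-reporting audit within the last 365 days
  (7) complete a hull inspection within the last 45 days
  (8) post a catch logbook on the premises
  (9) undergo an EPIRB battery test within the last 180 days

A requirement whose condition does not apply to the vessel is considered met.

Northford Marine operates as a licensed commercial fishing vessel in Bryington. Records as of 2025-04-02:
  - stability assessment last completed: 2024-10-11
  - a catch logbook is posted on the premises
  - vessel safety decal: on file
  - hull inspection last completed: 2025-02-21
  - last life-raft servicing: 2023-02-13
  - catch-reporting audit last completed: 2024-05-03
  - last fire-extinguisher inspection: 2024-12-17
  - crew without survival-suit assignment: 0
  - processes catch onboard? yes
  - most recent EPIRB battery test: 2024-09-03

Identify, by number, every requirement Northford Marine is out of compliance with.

1. vessel safety decal present → met
2. condition 'processes catch onboard' holds; crew without survival-suit assignment 0 ≤ 0 → met
3. life-raft servicing 779 days ago vs limit 730 → not met
4. stability assessment 173 days ago vs limit 180 → met
5. fire-extinguisher inspection 106 days ago vs limit 120 → met
6. catch-reporting audit 334 days ago vs limit 365 → met
7. hull inspection 40 days ago vs limit 45 → met
8. catch logbook present → met
9. EPIRB battery test 211 days ago vs limit 180 → not met
Not met: 3, 9

3, 9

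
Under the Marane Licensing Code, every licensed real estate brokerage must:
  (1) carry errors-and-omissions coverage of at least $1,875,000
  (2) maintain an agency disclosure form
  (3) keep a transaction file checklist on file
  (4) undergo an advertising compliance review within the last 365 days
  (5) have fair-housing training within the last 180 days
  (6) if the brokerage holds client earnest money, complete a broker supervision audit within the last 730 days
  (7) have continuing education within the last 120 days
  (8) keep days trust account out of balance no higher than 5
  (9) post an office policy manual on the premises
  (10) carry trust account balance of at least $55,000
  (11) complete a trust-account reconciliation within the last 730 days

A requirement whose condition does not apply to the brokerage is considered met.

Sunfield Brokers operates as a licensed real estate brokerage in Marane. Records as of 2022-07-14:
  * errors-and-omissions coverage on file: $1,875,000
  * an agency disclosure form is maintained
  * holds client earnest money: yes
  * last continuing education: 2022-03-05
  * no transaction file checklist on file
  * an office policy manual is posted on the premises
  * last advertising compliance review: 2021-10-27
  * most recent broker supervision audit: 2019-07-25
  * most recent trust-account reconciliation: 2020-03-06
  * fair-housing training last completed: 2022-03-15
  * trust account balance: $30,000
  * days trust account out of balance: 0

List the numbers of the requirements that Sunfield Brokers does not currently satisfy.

1. errors-and-omissions coverage $1,875,000 ≥ $1,875,000 → met
2. agency disclosure form present → met
3. transaction file checklist absent → not met
4. advertising compliance review 260 days ago vs limit 365 → met
5. fair-housing training 121 days ago vs limit 180 → met
6. condition 'holds client earnest money' holds; broker supervision audit 1085 days ago vs limit 730 → not met
7. continuing education 131 days ago vs limit 120 → not met
8. days trust account out of balance 0 ≤ 5 → met
9. office policy manual present → met
10. trust account balance $30,000 < $55,000 → not met
11. trust-account reconciliation 860 days ago vs limit 730 → not met
Not met: 3, 6, 7, 10, 11

3, 6, 7, 10, 11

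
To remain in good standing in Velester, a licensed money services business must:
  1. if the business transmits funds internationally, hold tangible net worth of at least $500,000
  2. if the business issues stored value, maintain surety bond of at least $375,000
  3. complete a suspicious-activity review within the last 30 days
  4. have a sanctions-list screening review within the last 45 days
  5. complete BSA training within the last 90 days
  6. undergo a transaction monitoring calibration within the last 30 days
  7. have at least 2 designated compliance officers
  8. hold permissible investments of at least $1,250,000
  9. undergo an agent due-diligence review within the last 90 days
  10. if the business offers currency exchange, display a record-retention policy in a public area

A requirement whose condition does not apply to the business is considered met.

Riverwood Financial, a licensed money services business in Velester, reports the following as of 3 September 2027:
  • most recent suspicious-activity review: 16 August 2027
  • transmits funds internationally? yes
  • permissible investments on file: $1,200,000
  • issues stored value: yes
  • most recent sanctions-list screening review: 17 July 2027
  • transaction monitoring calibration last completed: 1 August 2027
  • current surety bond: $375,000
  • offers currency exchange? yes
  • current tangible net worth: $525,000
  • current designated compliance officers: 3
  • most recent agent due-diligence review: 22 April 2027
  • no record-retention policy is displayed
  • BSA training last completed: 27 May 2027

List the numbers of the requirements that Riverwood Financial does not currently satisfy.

4, 5, 6, 8, 9, 10

1. condition 'transmits funds internationally' holds; tangible net worth $525,000 ≥ $500,000 → met
2. condition 'issues stored value' holds; surety bond $375,000 ≥ $375,000 → met
3. suspicious-activity review 18 days ago vs limit 30 → met
4. sanctions-list screening review 48 days ago vs limit 45 → not met
5. BSA training 99 days ago vs limit 90 → not met
6. transaction monitoring calibration 33 days ago vs limit 30 → not met
7. designated compliance officers 3 ≥ 2 → met
8. permissible investments $1,200,000 < $1,250,000 → not met
9. agent due-diligence review 134 days ago vs limit 90 → not met
10. condition 'offers currency exchange' holds; record-retention policy absent → not met
Not met: 4, 5, 6, 8, 9, 10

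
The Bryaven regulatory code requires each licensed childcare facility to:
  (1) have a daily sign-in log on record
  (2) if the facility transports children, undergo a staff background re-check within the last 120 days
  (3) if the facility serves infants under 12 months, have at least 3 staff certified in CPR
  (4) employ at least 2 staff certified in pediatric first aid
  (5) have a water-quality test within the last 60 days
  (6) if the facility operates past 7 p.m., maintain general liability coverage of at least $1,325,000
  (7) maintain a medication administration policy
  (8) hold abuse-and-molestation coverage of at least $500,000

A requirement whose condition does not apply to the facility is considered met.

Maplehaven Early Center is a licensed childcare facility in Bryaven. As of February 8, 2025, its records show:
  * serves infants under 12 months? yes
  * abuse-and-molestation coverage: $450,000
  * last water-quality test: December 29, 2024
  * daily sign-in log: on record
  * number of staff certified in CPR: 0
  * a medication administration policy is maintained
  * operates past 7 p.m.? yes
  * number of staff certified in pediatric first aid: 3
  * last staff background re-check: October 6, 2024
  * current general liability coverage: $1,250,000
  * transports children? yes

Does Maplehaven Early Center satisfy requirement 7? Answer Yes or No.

Yes

7. medication administration policy present → met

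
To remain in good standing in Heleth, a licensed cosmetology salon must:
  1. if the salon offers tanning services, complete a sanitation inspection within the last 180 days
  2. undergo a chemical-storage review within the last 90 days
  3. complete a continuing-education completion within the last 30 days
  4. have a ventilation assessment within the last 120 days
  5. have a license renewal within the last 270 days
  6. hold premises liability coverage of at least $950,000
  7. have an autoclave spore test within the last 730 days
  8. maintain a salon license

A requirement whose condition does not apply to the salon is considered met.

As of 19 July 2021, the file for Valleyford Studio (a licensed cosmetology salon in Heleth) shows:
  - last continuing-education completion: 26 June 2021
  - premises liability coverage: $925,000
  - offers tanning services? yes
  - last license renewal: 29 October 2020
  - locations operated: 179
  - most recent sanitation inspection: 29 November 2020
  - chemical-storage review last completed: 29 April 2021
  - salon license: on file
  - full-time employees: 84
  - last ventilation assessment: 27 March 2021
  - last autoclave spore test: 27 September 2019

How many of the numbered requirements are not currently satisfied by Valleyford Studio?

2

1. condition 'offers tanning services' holds; sanitation inspection 232 days ago vs limit 180 → not met
2. chemical-storage review 81 days ago vs limit 90 → met
3. continuing-education completion 23 days ago vs limit 30 → met
4. ventilation assessment 114 days ago vs limit 120 → met
5. license renewal 263 days ago vs limit 270 → met
6. premises liability coverage $925,000 < $950,000 → not met
7. autoclave spore test 661 days ago vs limit 730 → met
8. salon license present → met
Not met: 2 of 8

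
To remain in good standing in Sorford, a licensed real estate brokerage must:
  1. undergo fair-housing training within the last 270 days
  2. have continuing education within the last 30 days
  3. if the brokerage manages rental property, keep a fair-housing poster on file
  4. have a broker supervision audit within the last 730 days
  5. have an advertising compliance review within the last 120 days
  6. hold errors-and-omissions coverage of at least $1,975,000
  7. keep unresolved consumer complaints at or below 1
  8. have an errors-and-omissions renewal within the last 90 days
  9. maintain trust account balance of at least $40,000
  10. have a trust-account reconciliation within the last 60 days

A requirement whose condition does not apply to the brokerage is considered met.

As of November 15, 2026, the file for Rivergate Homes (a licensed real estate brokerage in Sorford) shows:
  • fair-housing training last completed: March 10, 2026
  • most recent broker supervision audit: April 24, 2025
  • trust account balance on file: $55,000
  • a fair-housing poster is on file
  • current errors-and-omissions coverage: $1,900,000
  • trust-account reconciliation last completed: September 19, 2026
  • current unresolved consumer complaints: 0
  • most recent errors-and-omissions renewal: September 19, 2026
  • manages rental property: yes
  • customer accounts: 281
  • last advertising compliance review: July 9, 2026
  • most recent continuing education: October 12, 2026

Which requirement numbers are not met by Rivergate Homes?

2, 5, 6

1. fair-housing training 250 days ago vs limit 270 → met
2. continuing education 34 days ago vs limit 30 → not met
3. condition 'manages rental property' holds; fair-housing poster present → met
4. broker supervision audit 570 days ago vs limit 730 → met
5. advertising compliance review 129 days ago vs limit 120 → not met
6. errors-and-omissions coverage $1,900,000 < $1,975,000 → not met
7. unresolved consumer complaints 0 ≤ 1 → met
8. errors-and-omissions renewal 57 days ago vs limit 90 → met
9. trust account balance $55,000 ≥ $40,000 → met
10. trust-account reconciliation 57 days ago vs limit 60 → met
Not met: 2, 5, 6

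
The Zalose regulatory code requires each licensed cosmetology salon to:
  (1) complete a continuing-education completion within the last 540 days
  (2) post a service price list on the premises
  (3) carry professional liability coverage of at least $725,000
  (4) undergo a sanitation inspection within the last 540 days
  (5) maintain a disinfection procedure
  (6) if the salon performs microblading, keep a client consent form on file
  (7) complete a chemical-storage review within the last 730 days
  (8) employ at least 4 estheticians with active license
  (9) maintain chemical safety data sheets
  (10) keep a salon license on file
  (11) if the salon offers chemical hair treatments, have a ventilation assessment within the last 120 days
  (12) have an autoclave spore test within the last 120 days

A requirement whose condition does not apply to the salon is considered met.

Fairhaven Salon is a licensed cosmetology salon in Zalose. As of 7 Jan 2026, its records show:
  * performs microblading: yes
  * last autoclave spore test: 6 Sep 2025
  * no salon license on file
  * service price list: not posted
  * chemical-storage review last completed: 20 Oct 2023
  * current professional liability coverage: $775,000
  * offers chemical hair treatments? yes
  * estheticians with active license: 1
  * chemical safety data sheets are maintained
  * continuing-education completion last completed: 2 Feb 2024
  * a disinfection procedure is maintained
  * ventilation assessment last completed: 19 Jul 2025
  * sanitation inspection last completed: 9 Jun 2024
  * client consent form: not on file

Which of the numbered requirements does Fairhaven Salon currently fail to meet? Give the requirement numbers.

1. continuing-education completion 705 days ago vs limit 540 → not met
2. service price list absent → not met
3. professional liability coverage $775,000 ≥ $725,000 → met
4. sanitation inspection 577 days ago vs limit 540 → not met
5. disinfection procedure present → met
6. condition 'performs microblading' holds; client consent form absent → not met
7. chemical-storage review 810 days ago vs limit 730 → not met
8. estheticians with active license 1 < 4 → not met
9. chemical safety data sheets present → met
10. salon license absent → not met
11. condition 'offers chemical hair treatments' holds; ventilation assessment 172 days ago vs limit 120 → not met
12. autoclave spore test 123 days ago vs limit 120 → not met
Not met: 1, 2, 4, 6, 7, 8, 10, 11, 12

1, 2, 4, 6, 7, 8, 10, 11, 12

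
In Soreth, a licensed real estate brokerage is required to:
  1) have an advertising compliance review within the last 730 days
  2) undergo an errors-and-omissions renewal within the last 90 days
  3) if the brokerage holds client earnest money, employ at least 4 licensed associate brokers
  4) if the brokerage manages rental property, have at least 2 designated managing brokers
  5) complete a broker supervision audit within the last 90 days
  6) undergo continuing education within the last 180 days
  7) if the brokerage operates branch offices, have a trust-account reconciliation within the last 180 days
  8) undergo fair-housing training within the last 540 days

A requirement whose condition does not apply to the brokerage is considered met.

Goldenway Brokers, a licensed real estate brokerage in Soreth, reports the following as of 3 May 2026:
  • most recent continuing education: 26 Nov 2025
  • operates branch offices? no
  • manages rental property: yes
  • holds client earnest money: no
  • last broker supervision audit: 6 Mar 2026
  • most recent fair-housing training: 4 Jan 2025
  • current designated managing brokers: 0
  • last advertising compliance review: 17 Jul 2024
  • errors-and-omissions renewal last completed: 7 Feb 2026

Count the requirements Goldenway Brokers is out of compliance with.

1

1. advertising compliance review 655 days ago vs limit 730 → met
2. errors-and-omissions renewal 85 days ago vs limit 90 → met
3. condition 'holds client earnest money' does not hold → requirement n/a → met
4. condition 'manages rental property' holds; designated managing brokers 0 < 2 → not met
5. broker supervision audit 58 days ago vs limit 90 → met
6. continuing education 158 days ago vs limit 180 → met
7. condition 'operates branch offices' does not hold → requirement n/a → met
8. fair-housing training 484 days ago vs limit 540 → met
Not met: 1 of 8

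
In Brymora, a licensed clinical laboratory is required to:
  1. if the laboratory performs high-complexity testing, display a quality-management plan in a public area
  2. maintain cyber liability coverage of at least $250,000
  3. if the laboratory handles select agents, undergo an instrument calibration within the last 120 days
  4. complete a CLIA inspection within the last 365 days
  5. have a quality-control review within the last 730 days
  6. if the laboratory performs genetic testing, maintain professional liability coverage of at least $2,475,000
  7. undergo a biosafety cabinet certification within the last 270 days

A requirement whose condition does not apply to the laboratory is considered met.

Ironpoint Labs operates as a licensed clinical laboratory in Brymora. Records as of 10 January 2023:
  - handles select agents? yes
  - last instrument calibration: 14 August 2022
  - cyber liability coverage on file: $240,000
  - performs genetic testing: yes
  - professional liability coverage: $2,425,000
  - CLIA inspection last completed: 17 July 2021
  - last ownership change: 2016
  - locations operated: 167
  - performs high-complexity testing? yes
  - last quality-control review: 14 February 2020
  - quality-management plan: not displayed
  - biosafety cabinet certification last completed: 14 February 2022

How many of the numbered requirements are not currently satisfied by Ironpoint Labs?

7

1. condition 'performs high-complexity testing' holds; quality-management plan absent → not met
2. cyber liability coverage $240,000 < $250,000 → not met
3. condition 'handles select agents' holds; instrument calibration 149 days ago vs limit 120 → not met
4. CLIA inspection 542 days ago vs limit 365 → not met
5. quality-control review 1061 days ago vs limit 730 → not met
6. condition 'performs genetic testing' holds; professional liability coverage $2,425,000 < $2,475,000 → not met
7. biosafety cabinet certification 330 days ago vs limit 270 → not met
Not met: 7 of 7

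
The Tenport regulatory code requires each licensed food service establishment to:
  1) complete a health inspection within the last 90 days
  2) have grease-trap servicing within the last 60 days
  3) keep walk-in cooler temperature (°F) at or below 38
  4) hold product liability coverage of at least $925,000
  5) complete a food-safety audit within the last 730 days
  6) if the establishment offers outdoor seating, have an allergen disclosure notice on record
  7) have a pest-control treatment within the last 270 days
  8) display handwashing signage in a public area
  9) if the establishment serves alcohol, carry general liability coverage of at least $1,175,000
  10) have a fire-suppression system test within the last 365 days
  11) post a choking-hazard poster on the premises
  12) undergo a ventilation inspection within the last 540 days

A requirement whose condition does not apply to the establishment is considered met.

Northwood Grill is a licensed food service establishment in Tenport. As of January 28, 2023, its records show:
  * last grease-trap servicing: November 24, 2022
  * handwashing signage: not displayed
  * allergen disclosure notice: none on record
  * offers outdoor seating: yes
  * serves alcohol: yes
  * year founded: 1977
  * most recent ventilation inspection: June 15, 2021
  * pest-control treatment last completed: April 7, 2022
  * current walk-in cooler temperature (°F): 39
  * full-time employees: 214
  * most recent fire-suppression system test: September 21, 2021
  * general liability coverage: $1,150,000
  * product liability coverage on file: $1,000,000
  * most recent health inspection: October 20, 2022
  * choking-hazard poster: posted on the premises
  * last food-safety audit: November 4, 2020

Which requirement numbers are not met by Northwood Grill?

1. health inspection 100 days ago vs limit 90 → not met
2. grease-trap servicing 65 days ago vs limit 60 → not met
3. walk-in cooler temperature (°F) 39 > 38 → not met
4. product liability coverage $1,000,000 ≥ $925,000 → met
5. food-safety audit 815 days ago vs limit 730 → not met
6. condition 'offers outdoor seating' holds; allergen disclosure notice absent → not met
7. pest-control treatment 296 days ago vs limit 270 → not met
8. handwashing signage absent → not met
9. condition 'serves alcohol' holds; general liability coverage $1,150,000 < $1,175,000 → not met
10. fire-suppression system test 494 days ago vs limit 365 → not met
11. choking-hazard poster present → met
12. ventilation inspection 592 days ago vs limit 540 → not met
Not met: 1, 2, 3, 5, 6, 7, 8, 9, 10, 12

1, 2, 3, 5, 6, 7, 8, 9, 10, 12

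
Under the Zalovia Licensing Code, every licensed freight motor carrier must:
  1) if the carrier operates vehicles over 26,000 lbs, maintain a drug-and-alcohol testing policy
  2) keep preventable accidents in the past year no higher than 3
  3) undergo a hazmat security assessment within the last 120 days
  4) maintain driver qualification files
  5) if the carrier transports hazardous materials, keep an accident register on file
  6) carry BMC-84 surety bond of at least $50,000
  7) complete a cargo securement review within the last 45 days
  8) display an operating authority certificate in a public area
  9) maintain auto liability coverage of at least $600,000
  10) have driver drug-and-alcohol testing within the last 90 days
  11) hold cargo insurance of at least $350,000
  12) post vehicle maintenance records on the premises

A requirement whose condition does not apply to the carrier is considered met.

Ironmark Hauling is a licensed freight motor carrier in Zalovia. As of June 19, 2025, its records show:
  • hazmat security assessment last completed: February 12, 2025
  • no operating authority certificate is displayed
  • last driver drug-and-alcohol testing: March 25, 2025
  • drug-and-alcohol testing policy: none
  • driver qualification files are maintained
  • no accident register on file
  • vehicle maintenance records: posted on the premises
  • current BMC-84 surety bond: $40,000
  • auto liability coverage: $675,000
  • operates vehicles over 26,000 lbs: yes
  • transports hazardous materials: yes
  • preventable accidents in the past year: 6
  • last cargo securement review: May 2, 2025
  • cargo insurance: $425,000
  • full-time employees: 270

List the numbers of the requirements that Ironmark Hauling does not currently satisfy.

1. condition 'operates vehicles over 26,000 lbs' holds; drug-and-alcohol testing policy absent → not met
2. preventable accidents in the past year 6 > 3 → not met
3. hazmat security assessment 127 days ago vs limit 120 → not met
4. driver qualification files present → met
5. condition 'transports hazardous materials' holds; accident register absent → not met
6. BMC-84 surety bond $40,000 < $50,000 → not met
7. cargo securement review 48 days ago vs limit 45 → not met
8. operating authority certificate absent → not met
9. auto liability coverage $675,000 ≥ $600,000 → met
10. driver drug-and-alcohol testing 86 days ago vs limit 90 → met
11. cargo insurance $425,000 ≥ $350,000 → met
12. vehicle maintenance records present → met
Not met: 1, 2, 3, 5, 6, 7, 8

1, 2, 3, 5, 6, 7, 8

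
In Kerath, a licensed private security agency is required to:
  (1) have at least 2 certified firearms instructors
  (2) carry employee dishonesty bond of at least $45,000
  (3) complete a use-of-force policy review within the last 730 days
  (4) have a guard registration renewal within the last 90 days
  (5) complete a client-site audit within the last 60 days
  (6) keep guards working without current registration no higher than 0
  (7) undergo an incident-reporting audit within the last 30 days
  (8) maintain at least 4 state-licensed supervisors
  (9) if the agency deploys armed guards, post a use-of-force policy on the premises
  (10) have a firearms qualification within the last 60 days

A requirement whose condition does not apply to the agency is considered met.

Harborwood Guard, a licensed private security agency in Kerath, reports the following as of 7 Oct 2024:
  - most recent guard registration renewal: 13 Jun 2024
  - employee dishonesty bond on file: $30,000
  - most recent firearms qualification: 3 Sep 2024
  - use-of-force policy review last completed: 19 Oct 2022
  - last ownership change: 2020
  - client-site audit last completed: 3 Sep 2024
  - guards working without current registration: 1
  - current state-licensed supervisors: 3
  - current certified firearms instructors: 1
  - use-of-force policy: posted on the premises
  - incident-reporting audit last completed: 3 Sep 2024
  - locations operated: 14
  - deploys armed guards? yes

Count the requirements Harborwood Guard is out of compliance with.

1. certified firearms instructors 1 < 2 → not met
2. employee dishonesty bond $30,000 < $45,000 → not met
3. use-of-force policy review 719 days ago vs limit 730 → met
4. guard registration renewal 116 days ago vs limit 90 → not met
5. client-site audit 34 days ago vs limit 60 → met
6. guards working without current registration 1 > 0 → not met
7. incident-reporting audit 34 days ago vs limit 30 → not met
8. state-licensed supervisors 3 < 4 → not met
9. condition 'deploys armed guards' holds; use-of-force policy present → met
10. firearms qualification 34 days ago vs limit 60 → met
Not met: 6 of 10

6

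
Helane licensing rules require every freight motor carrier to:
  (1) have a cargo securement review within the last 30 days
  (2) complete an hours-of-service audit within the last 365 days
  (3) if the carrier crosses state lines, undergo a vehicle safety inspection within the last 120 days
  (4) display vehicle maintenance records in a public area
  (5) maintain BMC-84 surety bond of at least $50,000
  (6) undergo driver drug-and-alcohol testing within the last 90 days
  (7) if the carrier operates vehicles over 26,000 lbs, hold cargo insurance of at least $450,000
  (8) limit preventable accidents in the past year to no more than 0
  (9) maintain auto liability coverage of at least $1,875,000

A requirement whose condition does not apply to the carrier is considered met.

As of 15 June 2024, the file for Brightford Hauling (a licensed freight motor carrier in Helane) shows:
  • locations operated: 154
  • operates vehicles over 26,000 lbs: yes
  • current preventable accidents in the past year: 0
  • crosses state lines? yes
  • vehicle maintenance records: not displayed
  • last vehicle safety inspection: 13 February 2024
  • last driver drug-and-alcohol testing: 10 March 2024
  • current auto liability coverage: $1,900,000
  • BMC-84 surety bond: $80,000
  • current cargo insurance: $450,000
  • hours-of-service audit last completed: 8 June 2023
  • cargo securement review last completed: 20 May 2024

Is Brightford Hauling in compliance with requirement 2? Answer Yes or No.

2. hours-of-service audit 373 days ago vs limit 365 → not met

No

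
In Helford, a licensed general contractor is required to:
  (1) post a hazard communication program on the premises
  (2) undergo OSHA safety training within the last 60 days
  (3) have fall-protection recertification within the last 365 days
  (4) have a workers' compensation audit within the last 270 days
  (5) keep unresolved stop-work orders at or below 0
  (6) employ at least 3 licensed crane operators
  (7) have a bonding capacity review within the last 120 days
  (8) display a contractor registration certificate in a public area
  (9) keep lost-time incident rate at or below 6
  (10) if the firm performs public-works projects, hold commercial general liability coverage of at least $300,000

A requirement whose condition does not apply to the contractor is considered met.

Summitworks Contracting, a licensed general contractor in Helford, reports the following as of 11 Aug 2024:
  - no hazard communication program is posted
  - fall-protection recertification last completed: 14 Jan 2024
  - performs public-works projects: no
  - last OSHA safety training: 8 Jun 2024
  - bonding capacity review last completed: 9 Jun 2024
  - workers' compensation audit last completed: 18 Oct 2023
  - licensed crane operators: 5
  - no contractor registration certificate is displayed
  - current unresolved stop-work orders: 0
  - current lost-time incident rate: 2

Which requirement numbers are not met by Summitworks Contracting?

1, 2, 4, 8

1. hazard communication program absent → not met
2. OSHA safety training 64 days ago vs limit 60 → not met
3. fall-protection recertification 210 days ago vs limit 365 → met
4. workers' compensation audit 298 days ago vs limit 270 → not met
5. unresolved stop-work orders 0 ≤ 0 → met
6. licensed crane operators 5 ≥ 3 → met
7. bonding capacity review 63 days ago vs limit 120 → met
8. contractor registration certificate absent → not met
9. lost-time incident rate 2 ≤ 6 → met
10. condition 'performs public-works projects' does not hold → requirement n/a → met
Not met: 1, 2, 4, 8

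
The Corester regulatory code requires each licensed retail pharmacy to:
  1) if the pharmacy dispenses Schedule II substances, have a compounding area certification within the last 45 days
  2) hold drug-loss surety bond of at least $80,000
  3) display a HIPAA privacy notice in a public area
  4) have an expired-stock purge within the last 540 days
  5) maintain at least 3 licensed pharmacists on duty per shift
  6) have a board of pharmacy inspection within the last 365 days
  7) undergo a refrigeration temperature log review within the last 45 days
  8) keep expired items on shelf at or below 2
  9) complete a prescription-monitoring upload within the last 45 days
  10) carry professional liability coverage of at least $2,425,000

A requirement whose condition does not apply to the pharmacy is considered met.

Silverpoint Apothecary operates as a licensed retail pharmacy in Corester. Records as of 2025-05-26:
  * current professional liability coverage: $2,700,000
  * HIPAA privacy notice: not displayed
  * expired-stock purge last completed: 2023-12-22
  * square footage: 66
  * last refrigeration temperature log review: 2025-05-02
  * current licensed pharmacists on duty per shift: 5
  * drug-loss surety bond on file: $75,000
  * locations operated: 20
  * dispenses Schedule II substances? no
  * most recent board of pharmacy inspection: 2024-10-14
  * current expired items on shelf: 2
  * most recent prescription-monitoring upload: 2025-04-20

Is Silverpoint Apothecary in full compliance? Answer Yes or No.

1. condition 'dispenses Schedule II substances' does not hold → requirement n/a → met
2. drug-loss surety bond $75,000 < $80,000 → not met
3. HIPAA privacy notice absent → not met
4. expired-stock purge 521 days ago vs limit 540 → met
5. licensed pharmacists on duty per shift 5 ≥ 3 → met
6. board of pharmacy inspection 224 days ago vs limit 365 → met
7. refrigeration temperature log review 24 days ago vs limit 45 → met
8. expired items on shelf 2 ≤ 2 → met
9. prescription-monitoring upload 36 days ago vs limit 45 → met
10. professional liability coverage $2,700,000 ≥ $2,425,000 → met
Not met: 2, 3

No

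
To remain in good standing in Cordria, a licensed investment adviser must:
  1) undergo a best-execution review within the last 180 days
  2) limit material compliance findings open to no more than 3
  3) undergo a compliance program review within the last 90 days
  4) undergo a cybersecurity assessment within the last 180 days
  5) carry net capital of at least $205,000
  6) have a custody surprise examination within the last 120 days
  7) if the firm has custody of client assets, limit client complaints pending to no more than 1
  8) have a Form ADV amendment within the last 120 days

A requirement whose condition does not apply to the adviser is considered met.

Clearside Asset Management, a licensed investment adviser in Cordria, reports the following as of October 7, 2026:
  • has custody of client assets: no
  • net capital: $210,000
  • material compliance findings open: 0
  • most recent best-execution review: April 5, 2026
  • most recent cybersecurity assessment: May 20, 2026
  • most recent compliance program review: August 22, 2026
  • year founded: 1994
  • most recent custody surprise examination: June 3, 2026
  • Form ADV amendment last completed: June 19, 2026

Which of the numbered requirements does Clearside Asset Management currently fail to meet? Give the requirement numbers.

1. best-execution review 185 days ago vs limit 180 → not met
2. material compliance findings open 0 ≤ 3 → met
3. compliance program review 46 days ago vs limit 90 → met
4. cybersecurity assessment 140 days ago vs limit 180 → met
5. net capital $210,000 ≥ $205,000 → met
6. custody surprise examination 126 days ago vs limit 120 → not met
7. condition 'has custody of client assets' does not hold → requirement n/a → met
8. Form ADV amendment 110 days ago vs limit 120 → met
Not met: 1, 6

1, 6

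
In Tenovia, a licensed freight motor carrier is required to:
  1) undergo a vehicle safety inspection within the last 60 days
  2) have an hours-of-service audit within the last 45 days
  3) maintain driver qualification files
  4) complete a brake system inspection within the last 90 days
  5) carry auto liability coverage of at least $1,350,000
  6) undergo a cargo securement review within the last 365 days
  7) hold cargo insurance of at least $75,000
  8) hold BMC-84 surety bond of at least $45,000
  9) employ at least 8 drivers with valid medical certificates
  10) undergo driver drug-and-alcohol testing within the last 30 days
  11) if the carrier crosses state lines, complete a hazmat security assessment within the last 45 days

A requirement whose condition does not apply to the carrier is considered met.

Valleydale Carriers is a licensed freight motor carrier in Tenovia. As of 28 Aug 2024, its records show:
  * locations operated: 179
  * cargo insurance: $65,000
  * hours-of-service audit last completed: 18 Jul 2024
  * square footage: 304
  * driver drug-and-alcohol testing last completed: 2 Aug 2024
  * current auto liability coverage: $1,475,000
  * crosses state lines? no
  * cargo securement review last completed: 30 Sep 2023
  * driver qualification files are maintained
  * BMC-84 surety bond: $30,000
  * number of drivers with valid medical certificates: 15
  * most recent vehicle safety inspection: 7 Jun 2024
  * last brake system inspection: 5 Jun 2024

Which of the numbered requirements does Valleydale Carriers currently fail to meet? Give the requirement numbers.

1. vehicle safety inspection 82 days ago vs limit 60 → not met
2. hours-of-service audit 41 days ago vs limit 45 → met
3. driver qualification files present → met
4. brake system inspection 84 days ago vs limit 90 → met
5. auto liability coverage $1,475,000 ≥ $1,350,000 → met
6. cargo securement review 333 days ago vs limit 365 → met
7. cargo insurance $65,000 < $75,000 → not met
8. BMC-84 surety bond $30,000 < $45,000 → not met
9. drivers with valid medical certificates 15 ≥ 8 → met
10. driver drug-and-alcohol testing 26 days ago vs limit 30 → met
11. condition 'crosses state lines' does not hold → requirement n/a → met
Not met: 1, 7, 8

1, 7, 8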